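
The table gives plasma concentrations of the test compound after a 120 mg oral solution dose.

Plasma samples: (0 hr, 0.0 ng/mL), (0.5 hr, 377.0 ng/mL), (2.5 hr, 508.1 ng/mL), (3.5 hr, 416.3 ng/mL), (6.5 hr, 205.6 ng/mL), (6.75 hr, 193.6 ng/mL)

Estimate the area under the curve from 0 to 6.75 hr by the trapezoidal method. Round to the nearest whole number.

AUC = 2424 ng/mL·hr

Trapezoidal AUC_0→6.75:
  [0→0.5]: (0.0+377.0)/2 × 0.5 = 94.25
  [0.5→2.5]: (377.0+508.1)/2 × 2 = 885.1
  [2.5→3.5]: (508.1+416.3)/2 × 1 = 462.2
  [3.5→6.5]: (416.3+205.6)/2 × 3 = 932.85
  [6.5→6.75]: (205.6+193.6)/2 × 0.25 = 49.9
  Sum = 2424.3 ng/mL·hr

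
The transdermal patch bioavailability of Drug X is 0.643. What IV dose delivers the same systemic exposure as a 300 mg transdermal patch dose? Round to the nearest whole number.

D_iv = 193 mg

Systemic exposure from an extravascular dose = F × D_ev, so the equivalent IV dose is F × D_ev.
D_iv = F × D_ev = 0.643 × 300 = 192.9 mg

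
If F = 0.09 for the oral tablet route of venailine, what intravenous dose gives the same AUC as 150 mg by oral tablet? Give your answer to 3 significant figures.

D_iv = 13.5 mg

Systemic exposure from an extravascular dose = F × D_ev, so the equivalent IV dose is F × D_ev.
D_iv = F × D_ev = 0.09 × 150 = 13.5 mg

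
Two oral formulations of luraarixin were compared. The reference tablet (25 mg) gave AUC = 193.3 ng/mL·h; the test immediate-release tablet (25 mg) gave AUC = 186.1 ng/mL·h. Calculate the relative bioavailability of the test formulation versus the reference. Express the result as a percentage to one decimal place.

F_rel = 96.3%

F_rel = (AUC_test/D_test) / (AUC_ref/D_ref)
      = (186.1/25) / (193.3/25)
      = 7.444 / 7.732 = 0.9628 = 96.28%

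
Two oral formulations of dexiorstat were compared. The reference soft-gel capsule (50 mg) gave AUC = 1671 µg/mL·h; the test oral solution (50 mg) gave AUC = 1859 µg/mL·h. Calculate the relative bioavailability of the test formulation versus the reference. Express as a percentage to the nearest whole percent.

F_rel = 111%

F_rel = (AUC_test/D_test) / (AUC_ref/D_ref)
      = (1859/50) / (1671/50)
      = 37.18 / 33.42 = 1.1125 = 111.25%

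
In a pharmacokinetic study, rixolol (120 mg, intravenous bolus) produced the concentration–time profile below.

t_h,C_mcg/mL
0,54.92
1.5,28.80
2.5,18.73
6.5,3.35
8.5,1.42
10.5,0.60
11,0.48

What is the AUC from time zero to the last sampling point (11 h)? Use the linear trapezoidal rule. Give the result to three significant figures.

AUC = 138 mcg/mL·h

Trapezoidal AUC_0→11:
  [0→1.5]: (54.92+28.80)/2 × 1.5 = 62.79
  [1.5→2.5]: (28.80+18.73)/2 × 1 = 23.765
  [2.5→6.5]: (18.73+3.35)/2 × 4 = 44.16
  [6.5→8.5]: (3.35+1.42)/2 × 2 = 4.77
  [8.5→10.5]: (1.42+0.60)/2 × 2 = 2.02
  [10.5→11]: (0.60+0.48)/2 × 0.5 = 0.27
  Sum = 137.775 mcg/mL·h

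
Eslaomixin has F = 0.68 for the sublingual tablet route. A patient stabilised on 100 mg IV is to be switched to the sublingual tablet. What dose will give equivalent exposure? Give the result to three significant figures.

For equal systemic exposure: F × D_ev = D_iv
D_ev = D_iv / F = 100 / 0.68 = 147.059 mg

D_sublingual = 147 mg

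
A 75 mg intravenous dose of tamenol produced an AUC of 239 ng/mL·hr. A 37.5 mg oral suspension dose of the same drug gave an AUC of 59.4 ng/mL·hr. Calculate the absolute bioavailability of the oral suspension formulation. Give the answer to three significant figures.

F = 0.497

F = (AUC_ev / D_ev) / (AUC_iv / D_iv)
  = (59.4/37.5) / (239/75)
  = 1.584 / 3.18667 = 0.4971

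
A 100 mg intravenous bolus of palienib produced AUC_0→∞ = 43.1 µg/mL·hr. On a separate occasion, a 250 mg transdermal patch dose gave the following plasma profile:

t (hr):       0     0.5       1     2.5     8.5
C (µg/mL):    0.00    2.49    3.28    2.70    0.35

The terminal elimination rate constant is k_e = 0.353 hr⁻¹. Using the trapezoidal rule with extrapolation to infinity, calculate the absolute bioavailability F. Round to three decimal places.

F = 0.155

Trapezoidal AUC_0→8.5 (transdermal patch):
  [0→0.5]: (0.00+2.49)/2 × 0.5 = 0.6225
  [0.5→1]: (2.49+3.28)/2 × 0.5 = 1.4425
  [1→2.5]: (3.28+2.70)/2 × 1.5 = 4.485
  [2.5→8.5]: (2.70+0.35)/2 × 6 = 9.15
  Sum = 15.7 µg/mL·hr
Tail: C_last/k_e = 0.35/0.353 = 0.992
AUC_0→∞ (transdermal patch) = 15.7 + 0.992 = 16.692 µg/mL·hr
F = (AUC_ev/D_ev)/(AUC_iv/D_iv) = (16.692/250)/(43.1/100) = 0.066768/0.431 = 0.1549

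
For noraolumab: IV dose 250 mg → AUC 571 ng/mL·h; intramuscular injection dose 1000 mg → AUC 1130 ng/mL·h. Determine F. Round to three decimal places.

F = (AUC_ev / D_ev) / (AUC_iv / D_iv)
  = (1130/1000) / (571/250)
  = 1.13 / 2.284 = 0.4947

F = 0.495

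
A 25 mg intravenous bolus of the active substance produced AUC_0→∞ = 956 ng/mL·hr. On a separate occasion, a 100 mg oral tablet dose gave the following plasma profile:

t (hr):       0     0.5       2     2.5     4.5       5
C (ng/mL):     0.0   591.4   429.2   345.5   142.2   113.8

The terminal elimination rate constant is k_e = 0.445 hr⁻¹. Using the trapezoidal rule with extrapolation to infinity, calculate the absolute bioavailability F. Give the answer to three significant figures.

Trapezoidal AUC_0→5 (oral tablet):
  [0→0.5]: (0.0+591.4)/2 × 0.5 = 147.85
  [0.5→2]: (591.4+429.2)/2 × 1.5 = 765.45
  [2→2.5]: (429.2+345.5)/2 × 0.5 = 193.675
  [2.5→4.5]: (345.5+142.2)/2 × 2 = 487.7
  [4.5→5]: (142.2+113.8)/2 × 0.5 = 64.0
  Sum = 1658.675 ng/mL·hr
Tail: C_last/k_e = 113.8/0.445 = 255.730
AUC_0→∞ (oral tablet) = 1658.675 + 255.730 = 1914.405 ng/mL·hr
F = (AUC_ev/D_ev)/(AUC_iv/D_iv) = (1914.405/100)/(956/25) = 19.14405/38.24 = 0.5006

F = 0.501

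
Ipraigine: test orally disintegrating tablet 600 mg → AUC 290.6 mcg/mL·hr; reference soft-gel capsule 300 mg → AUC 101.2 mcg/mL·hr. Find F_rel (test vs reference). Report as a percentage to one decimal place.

F_rel = 143.6%

F_rel = (AUC_test/D_test) / (AUC_ref/D_ref)
      = (290.6/600) / (101.2/300)
      = 0.484333 / 0.337333 = 1.4358 = 143.58%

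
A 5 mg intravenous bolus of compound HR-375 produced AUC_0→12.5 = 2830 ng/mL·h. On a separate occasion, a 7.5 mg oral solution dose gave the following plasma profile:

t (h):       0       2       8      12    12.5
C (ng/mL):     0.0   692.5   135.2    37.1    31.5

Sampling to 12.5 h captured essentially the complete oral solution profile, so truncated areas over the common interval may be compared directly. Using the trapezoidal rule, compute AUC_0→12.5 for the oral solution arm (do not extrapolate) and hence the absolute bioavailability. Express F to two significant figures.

F = 0.83

Trapezoidal AUC_0→12.5 (oral solution):
  [0→2]: (0.0+692.5)/2 × 2 = 692.5
  [2→8]: (692.5+135.2)/2 × 6 = 2483.1
  [8→12]: (135.2+37.1)/2 × 4 = 344.6
  [12→12.5]: (37.1+31.5)/2 × 0.5 = 17.15
  Sum = 3537.35 ng/mL·h
F = (AUC_ev/D_ev)/(AUC_iv/D_iv) = (3537.35/7.5)/(2830/5) = 471.647/566 = 0.8333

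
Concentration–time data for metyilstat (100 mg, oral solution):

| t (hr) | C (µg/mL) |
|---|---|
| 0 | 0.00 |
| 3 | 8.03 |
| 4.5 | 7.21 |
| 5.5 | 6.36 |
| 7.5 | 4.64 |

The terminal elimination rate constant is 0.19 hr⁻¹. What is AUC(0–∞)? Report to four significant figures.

AUC = 65.68 µg/mL·hr

Trapezoidal AUC_0→7.5:
  [0→3]: (0.00+8.03)/2 × 3 = 12.045
  [3→4.5]: (8.03+7.21)/2 × 1.5 = 11.43
  [4.5→5.5]: (7.21+6.36)/2 × 1 = 6.785
  [5.5→7.5]: (6.36+4.64)/2 × 2 = 11.0
  Sum = 41.26 µg/mL·hr
Extrapolated tail: C_last / k_e = 4.64 / 0.19 = 24.421
AUC_0→∞ = 41.26 + 24.421 = 65.681 µg/mL·hr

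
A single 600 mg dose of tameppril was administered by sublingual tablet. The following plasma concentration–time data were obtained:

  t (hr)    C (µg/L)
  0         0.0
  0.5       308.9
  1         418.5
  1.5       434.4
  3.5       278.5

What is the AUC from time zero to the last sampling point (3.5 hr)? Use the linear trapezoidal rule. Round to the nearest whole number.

AUC = 1185 µg/L·hr

Trapezoidal AUC_0→3.5:
  [0→0.5]: (0.0+308.9)/2 × 0.5 = 77.225
  [0.5→1]: (308.9+418.5)/2 × 0.5 = 181.85
  [1→1.5]: (418.5+434.4)/2 × 0.5 = 213.225
  [1.5→3.5]: (434.4+278.5)/2 × 2 = 712.9
  Sum = 1185.2 µg/L·hr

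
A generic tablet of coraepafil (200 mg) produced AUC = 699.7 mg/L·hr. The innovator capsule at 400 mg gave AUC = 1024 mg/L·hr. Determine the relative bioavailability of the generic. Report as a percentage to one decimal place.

F_rel = (AUC_test/D_test) / (AUC_ref/D_ref)
      = (699.7/200) / (1024/400)
      = 3.4985 / 2.56 = 1.3666 = 136.66%

F_rel = 136.7%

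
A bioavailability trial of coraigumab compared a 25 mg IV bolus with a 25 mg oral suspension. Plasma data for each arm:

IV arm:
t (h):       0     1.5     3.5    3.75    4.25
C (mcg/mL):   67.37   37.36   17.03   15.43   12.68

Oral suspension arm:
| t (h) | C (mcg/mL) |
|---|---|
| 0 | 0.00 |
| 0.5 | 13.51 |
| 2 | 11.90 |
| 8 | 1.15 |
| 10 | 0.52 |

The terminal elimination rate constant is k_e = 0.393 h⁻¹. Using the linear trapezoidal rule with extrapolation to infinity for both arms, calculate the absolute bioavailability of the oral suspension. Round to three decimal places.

Trapezoidal AUC_0→4.25 (IV):
  [0→1.5]: (67.37+37.36)/2 × 1.5 = 78.5475
  [1.5→3.5]: (37.36+17.03)/2 × 2 = 54.39
  [3.5→3.75]: (17.03+15.43)/2 × 0.25 = 4.0575
  [3.75→4.25]: (15.43+12.68)/2 × 0.5 = 7.0275
  Sum = 144.0225 mcg/mL·h
IV tail: 12.68/0.393 = 32.265; AUC_iv,0→∞ = 144.0225 + 32.265 = 176.2875 mcg/mL·h
Trapezoidal AUC_0→10 (oral suspension):
  [0→0.5]: (0.00+13.51)/2 × 0.5 = 3.3775
  [0.5→2]: (13.51+11.90)/2 × 1.5 = 19.0575
  [2→8]: (11.90+1.15)/2 × 6 = 39.15
  [8→10]: (1.15+0.52)/2 × 2 = 1.67
  Sum = 63.255 mcg/mL·h
oral suspension tail: 0.52/0.393 = 1.323; AUC_ev,0→∞ = 63.255 + 1.323 = 64.578 mcg/mL·h
F = (AUC_ev/D_ev)/(AUC_iv/D_iv) = (64.578/25)/(176.2875/25) = 2.58312/7.0515 = 0.3663

F = 0.366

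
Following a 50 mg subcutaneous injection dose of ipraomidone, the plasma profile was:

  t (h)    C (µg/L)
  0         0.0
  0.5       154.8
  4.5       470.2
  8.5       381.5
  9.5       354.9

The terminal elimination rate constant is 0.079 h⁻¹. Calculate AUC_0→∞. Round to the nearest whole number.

Trapezoidal AUC_0→9.5:
  [0→0.5]: (0.0+154.8)/2 × 0.5 = 38.7
  [0.5→4.5]: (154.8+470.2)/2 × 4 = 1250.0
  [4.5→8.5]: (470.2+381.5)/2 × 4 = 1703.4
  [8.5→9.5]: (381.5+354.9)/2 × 1 = 368.2
  Sum = 3360.3 µg/L·h
Extrapolated tail: C_last / k_e = 354.9 / 0.079 = 4492.405
AUC_0→∞ = 3360.3 + 4492.405 = 7852.705 µg/L·h

AUC = 7853 µg/L·h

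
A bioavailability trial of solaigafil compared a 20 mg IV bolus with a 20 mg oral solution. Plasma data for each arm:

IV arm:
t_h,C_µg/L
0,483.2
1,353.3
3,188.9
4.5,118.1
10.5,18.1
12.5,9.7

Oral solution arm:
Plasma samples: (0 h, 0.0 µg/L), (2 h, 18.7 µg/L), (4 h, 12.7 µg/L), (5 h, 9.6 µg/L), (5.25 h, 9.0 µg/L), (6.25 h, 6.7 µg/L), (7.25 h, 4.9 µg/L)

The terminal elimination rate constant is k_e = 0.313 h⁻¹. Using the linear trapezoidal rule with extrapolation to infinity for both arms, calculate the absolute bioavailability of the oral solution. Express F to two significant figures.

Trapezoidal AUC_0→12.5 (IV):
  [0→1]: (483.2+353.3)/2 × 1 = 418.25
  [1→3]: (353.3+188.9)/2 × 2 = 542.2
  [3→4.5]: (188.9+118.1)/2 × 1.5 = 230.25
  [4.5→10.5]: (118.1+18.1)/2 × 6 = 408.6
  [10.5→12.5]: (18.1+9.7)/2 × 2 = 27.8
  Sum = 1627.1 µg/L·h
IV tail: 9.7/0.313 = 30.990; AUC_iv,0→∞ = 1627.1 + 30.990 = 1658.09 µg/L·h
Trapezoidal AUC_0→7.25 (oral solution):
  [0→2]: (0.0+18.7)/2 × 2 = 18.7
  [2→4]: (18.7+12.7)/2 × 2 = 31.4
  [4→5]: (12.7+9.6)/2 × 1 = 11.15
  [5→5.25]: (9.6+9.0)/2 × 0.25 = 2.325
  [5.25→6.25]: (9.0+6.7)/2 × 1 = 7.85
  [6.25→7.25]: (6.7+4.9)/2 × 1 = 5.8
  Sum = 77.225 µg/L·h
oral solution tail: 4.9/0.313 = 15.655; AUC_ev,0→∞ = 77.225 + 15.655 = 92.88 µg/L·h
F = (AUC_ev/D_ev)/(AUC_iv/D_iv) = (92.88/20)/(1658.09/20) = 4.644/82.9045 = 0.0560

F = 0.056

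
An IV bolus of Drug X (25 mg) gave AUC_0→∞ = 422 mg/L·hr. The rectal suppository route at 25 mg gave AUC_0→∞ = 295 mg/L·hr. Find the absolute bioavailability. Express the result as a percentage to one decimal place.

F = 69.9%

F = (AUC_ev / D_ev) / (AUC_iv / D_iv)
  = (295/25) / (422/25)
  = 11.8 / 16.88 = 0.6991
  = 69.91%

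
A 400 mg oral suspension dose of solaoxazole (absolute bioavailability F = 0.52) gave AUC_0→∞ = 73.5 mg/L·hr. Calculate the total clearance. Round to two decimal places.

CL = F × Dose / AUC_0→∞
   = 0.52 × 400 / 73.5 = 2.82993 L/hr

CL = 2.83 L/hr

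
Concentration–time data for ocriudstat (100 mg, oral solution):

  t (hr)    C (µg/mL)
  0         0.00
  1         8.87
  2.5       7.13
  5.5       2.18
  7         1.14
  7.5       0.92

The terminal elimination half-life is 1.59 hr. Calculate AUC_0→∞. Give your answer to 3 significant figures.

AUC = 35.5 µg/mL·hr

Trapezoidal AUC_0→7.5:
  [0→1]: (0.00+8.87)/2 × 1 = 4.435
  [1→2.5]: (8.87+7.13)/2 × 1.5 = 12.0
  [2.5→5.5]: (7.13+2.18)/2 × 3 = 13.965
  [5.5→7]: (2.18+1.14)/2 × 1.5 = 2.49
  [7→7.5]: (1.14+0.92)/2 × 0.5 = 0.515
  Sum = 33.405 µg/mL·hr
k_e = ln2 / t½ = 0.693147 / 1.59 = 0.4359 hr^-1
Extrapolated tail: C_last / k_e = 0.92 / 0.4359 = 2.111
AUC_0→∞ = 33.405 + 2.111 = 35.516 µg/mL·hr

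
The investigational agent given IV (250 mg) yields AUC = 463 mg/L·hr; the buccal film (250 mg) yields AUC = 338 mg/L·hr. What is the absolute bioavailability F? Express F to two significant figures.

F = 0.73

F = (AUC_ev / D_ev) / (AUC_iv / D_iv)
  = (338/250) / (463/250)
  = 1.352 / 1.852 = 0.7300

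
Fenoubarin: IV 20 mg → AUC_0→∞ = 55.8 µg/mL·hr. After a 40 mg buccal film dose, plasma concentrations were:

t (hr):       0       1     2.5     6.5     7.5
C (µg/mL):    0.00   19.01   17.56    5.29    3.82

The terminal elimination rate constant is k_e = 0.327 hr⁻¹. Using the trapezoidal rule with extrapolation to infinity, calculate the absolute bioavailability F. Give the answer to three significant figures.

Trapezoidal AUC_0→7.5 (buccal film):
  [0→1]: (0.00+19.01)/2 × 1 = 9.505
  [1→2.5]: (19.01+17.56)/2 × 1.5 = 27.4275
  [2.5→6.5]: (17.56+5.29)/2 × 4 = 45.7
  [6.5→7.5]: (5.29+3.82)/2 × 1 = 4.555
  Sum = 87.1875 µg/mL·hr
Tail: C_last/k_e = 3.82/0.327 = 11.682
AUC_0→∞ (buccal film) = 87.1875 + 11.682 = 98.8695 µg/mL·hr
F = (AUC_ev/D_ev)/(AUC_iv/D_iv) = (98.8695/40)/(55.8/20) = 2.4717375/2.79 = 0.8859

F = 0.886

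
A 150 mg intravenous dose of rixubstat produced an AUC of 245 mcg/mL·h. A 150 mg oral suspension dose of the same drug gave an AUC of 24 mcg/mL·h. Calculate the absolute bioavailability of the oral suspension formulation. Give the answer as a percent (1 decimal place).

F = (AUC_ev / D_ev) / (AUC_iv / D_iv)
  = (24/150) / (245/150)
  = 0.16 / 1.63333 = 0.0980
  = 9.80%

F = 9.8%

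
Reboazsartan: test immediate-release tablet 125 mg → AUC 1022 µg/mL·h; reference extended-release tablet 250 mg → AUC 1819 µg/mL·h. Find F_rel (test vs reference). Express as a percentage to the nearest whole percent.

F_rel = 112%

F_rel = (AUC_test/D_test) / (AUC_ref/D_ref)
      = (1022/125) / (1819/250)
      = 8.176 / 7.276 = 1.1237 = 112.37%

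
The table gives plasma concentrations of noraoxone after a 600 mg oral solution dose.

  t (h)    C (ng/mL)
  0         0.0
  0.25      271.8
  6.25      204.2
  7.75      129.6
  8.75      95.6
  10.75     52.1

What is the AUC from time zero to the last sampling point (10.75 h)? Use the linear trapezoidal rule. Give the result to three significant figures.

Trapezoidal AUC_0→10.75:
  [0→0.25]: (0.0+271.8)/2 × 0.25 = 33.975
  [0.25→6.25]: (271.8+204.2)/2 × 6 = 1428.0
  [6.25→7.75]: (204.2+129.6)/2 × 1.5 = 250.35
  [7.75→8.75]: (129.6+95.6)/2 × 1 = 112.6
  [8.75→10.75]: (95.6+52.1)/2 × 2 = 147.7
  Sum = 1972.625 ng/mL·h

AUC = 1970 ng/mL·h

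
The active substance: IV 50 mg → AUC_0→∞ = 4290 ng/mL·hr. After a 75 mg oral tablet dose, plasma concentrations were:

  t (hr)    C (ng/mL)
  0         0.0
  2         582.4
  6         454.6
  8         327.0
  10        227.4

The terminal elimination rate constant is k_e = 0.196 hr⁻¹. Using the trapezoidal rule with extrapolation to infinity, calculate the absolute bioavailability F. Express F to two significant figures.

Trapezoidal AUC_0→10 (oral tablet):
  [0→2]: (0.0+582.4)/2 × 2 = 582.4
  [2→6]: (582.4+454.6)/2 × 4 = 2074.0
  [6→8]: (454.6+327.0)/2 × 2 = 781.6
  [8→10]: (327.0+227.4)/2 × 2 = 554.4
  Sum = 3992.4 ng/mL·hr
Tail: C_last/k_e = 227.4/0.196 = 1160.204
AUC_0→∞ (oral tablet) = 3992.4 + 1160.204 = 5152.604 ng/mL·hr
F = (AUC_ev/D_ev)/(AUC_iv/D_iv) = (5152.604/75)/(4290/50) = 68.7014/85.8 = 0.8007

F = 0.80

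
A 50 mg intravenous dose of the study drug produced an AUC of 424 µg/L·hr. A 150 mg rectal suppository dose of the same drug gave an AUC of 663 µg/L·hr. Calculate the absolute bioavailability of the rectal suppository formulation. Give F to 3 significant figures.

F = 0.521

F = (AUC_ev / D_ev) / (AUC_iv / D_iv)
  = (663/150) / (424/50)
  = 4.42 / 8.48 = 0.5212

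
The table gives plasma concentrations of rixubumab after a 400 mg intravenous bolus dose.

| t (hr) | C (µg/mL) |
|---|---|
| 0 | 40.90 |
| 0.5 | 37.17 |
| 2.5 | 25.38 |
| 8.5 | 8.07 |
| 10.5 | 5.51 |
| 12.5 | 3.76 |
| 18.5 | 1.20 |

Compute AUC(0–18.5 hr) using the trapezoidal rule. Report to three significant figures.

Trapezoidal AUC_0→18.5:
  [0→0.5]: (40.90+37.17)/2 × 0.5 = 19.5175
  [0.5→2.5]: (37.17+25.38)/2 × 2 = 62.55
  [2.5→8.5]: (25.38+8.07)/2 × 6 = 100.35
  [8.5→10.5]: (8.07+5.51)/2 × 2 = 13.58
  [10.5→12.5]: (5.51+3.76)/2 × 2 = 9.27
  [12.5→18.5]: (3.76+1.20)/2 × 6 = 14.88
  Sum = 220.1475 µg/mL·hr

AUC = 220 µg/mL·hr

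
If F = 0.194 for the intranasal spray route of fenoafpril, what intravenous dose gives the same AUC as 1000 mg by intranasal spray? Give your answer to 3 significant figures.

Systemic exposure from an extravascular dose = F × D_ev, so the equivalent IV dose is F × D_ev.
D_iv = F × D_ev = 0.194 × 1000 = 194 mg

D_iv = 194 mg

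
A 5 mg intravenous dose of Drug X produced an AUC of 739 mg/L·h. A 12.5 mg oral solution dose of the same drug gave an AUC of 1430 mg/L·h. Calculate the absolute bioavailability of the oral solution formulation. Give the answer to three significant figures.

F = 0.774

F = (AUC_ev / D_ev) / (AUC_iv / D_iv)
  = (1430/12.5) / (739/5)
  = 114.4 / 147.8 = 0.7740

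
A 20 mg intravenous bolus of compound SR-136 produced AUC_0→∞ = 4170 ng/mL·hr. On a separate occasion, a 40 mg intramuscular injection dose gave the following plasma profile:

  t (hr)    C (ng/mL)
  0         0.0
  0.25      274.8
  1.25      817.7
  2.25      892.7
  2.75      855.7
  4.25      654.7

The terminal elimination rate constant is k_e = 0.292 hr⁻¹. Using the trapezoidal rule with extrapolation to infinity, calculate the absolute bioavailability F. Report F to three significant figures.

Trapezoidal AUC_0→4.25 (intramuscular injection):
  [0→0.25]: (0.0+274.8)/2 × 0.25 = 34.35
  [0.25→1.25]: (274.8+817.7)/2 × 1 = 546.25
  [1.25→2.25]: (817.7+892.7)/2 × 1 = 855.2
  [2.25→2.75]: (892.7+855.7)/2 × 0.5 = 437.1
  [2.75→4.25]: (855.7+654.7)/2 × 1.5 = 1132.8
  Sum = 3005.7 ng/mL·hr
Tail: C_last/k_e = 654.7/0.292 = 2242.123
AUC_0→∞ (intramuscular injection) = 3005.7 + 2242.123 = 5247.823 ng/mL·hr
F = (AUC_ev/D_ev)/(AUC_iv/D_iv) = (5247.823/40)/(4170/20) = 131.196/208.5 = 0.6292

F = 0.629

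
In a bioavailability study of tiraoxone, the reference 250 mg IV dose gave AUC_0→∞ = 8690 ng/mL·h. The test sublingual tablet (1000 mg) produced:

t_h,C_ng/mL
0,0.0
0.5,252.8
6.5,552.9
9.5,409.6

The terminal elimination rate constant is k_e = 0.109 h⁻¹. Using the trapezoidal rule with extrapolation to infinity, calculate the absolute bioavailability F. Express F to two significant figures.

Trapezoidal AUC_0→9.5 (sublingual tablet):
  [0→0.5]: (0.0+252.8)/2 × 0.5 = 63.2
  [0.5→6.5]: (252.8+552.9)/2 × 6 = 2417.1
  [6.5→9.5]: (552.9+409.6)/2 × 3 = 1443.75
  Sum = 3924.05 ng/mL·h
Tail: C_last/k_e = 409.6/0.109 = 3757.798
AUC_0→∞ (sublingual tablet) = 3924.05 + 3757.798 = 7681.848 ng/mL·h
F = (AUC_ev/D_ev)/(AUC_iv/D_iv) = (7681.848/1000)/(8690/250) = 7.681848/34.76 = 0.2210

F = 0.22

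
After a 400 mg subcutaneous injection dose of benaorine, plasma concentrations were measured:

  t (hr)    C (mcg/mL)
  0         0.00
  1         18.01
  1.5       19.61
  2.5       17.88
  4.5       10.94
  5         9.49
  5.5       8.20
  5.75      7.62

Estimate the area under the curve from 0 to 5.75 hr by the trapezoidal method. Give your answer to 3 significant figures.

AUC = 77.5 mcg/mL·hr

Trapezoidal AUC_0→5.75:
  [0→1]: (0.00+18.01)/2 × 1 = 9.005
  [1→1.5]: (18.01+19.61)/2 × 0.5 = 9.405
  [1.5→2.5]: (19.61+17.88)/2 × 1 = 18.745
  [2.5→4.5]: (17.88+10.94)/2 × 2 = 28.82
  [4.5→5]: (10.94+9.49)/2 × 0.5 = 5.1075
  [5→5.5]: (9.49+8.20)/2 × 0.5 = 4.4225
  [5.5→5.75]: (8.20+7.62)/2 × 0.25 = 1.9775
  Sum = 77.4825 mcg/mL·hr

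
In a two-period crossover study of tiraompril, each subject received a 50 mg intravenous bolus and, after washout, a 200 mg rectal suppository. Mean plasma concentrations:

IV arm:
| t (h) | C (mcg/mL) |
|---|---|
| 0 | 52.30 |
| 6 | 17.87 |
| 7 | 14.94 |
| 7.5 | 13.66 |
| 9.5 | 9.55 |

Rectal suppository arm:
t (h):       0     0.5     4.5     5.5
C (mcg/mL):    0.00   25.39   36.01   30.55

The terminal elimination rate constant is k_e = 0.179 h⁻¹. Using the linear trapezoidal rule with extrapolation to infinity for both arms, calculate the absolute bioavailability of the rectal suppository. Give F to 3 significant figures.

F = 0.268

Trapezoidal AUC_0→9.5 (IV):
  [0→6]: (52.30+17.87)/2 × 6 = 210.51
  [6→7]: (17.87+14.94)/2 × 1 = 16.405
  [7→7.5]: (14.94+13.66)/2 × 0.5 = 7.15
  [7.5→9.5]: (13.66+9.55)/2 × 2 = 23.21
  Sum = 257.275 mcg/mL·h
IV tail: 9.55/0.179 = 53.352; AUC_iv,0→∞ = 257.275 + 53.352 = 310.627 mcg/mL·h
Trapezoidal AUC_0→5.5 (rectal suppository):
  [0→0.5]: (0.00+25.39)/2 × 0.5 = 6.3475
  [0.5→4.5]: (25.39+36.01)/2 × 4 = 122.8
  [4.5→5.5]: (36.01+30.55)/2 × 1 = 33.28
  Sum = 162.4275 mcg/mL·h
rectal suppository tail: 30.55/0.179 = 170.670; AUC_ev,0→∞ = 162.4275 + 170.670 = 333.0975 mcg/mL·h
F = (AUC_ev/D_ev)/(AUC_iv/D_iv) = (333.0975/200)/(310.627/50) = 1.6654875/6.21254 = 0.2681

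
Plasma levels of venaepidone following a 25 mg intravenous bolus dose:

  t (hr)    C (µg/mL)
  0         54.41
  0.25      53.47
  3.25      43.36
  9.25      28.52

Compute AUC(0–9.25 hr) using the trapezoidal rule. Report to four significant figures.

Trapezoidal AUC_0→9.25:
  [0→0.25]: (54.41+53.47)/2 × 0.25 = 13.485
  [0.25→3.25]: (53.47+43.36)/2 × 3 = 145.245
  [3.25→9.25]: (43.36+28.52)/2 × 6 = 215.64
  Sum = 374.37 µg/mL·hr

AUC = 374.4 µg/mL·hr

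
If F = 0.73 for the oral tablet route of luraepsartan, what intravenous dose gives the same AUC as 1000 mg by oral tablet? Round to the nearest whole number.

Systemic exposure from an extravascular dose = F × D_ev, so the equivalent IV dose is F × D_ev.
D_iv = F × D_ev = 0.73 × 1000 = 730 mg

D_iv = 730 mg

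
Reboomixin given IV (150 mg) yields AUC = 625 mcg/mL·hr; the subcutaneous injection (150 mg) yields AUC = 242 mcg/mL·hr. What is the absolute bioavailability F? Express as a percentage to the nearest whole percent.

F = 39%

F = (AUC_ev / D_ev) / (AUC_iv / D_iv)
  = (242/150) / (625/150)
  = 1.61333 / 4.16667 = 0.3872
  = 38.72%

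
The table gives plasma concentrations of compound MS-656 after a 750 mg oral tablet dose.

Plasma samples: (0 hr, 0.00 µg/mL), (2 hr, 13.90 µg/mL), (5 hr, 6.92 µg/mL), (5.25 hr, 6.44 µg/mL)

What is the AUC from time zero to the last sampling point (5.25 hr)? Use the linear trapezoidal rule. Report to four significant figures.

AUC = 46.80 µg/mL·hr

Trapezoidal AUC_0→5.25:
  [0→2]: (0.00+13.90)/2 × 2 = 13.9
  [2→5]: (13.90+6.92)/2 × 3 = 31.23
  [5→5.25]: (6.92+6.44)/2 × 0.25 = 1.67
  Sum = 46.8 µg/mL·hr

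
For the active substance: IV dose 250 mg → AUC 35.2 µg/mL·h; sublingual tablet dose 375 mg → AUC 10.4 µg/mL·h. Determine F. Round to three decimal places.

F = (AUC_ev / D_ev) / (AUC_iv / D_iv)
  = (10.4/375) / (35.2/250)
  = 0.0277333 / 0.1408 = 0.1970

F = 0.197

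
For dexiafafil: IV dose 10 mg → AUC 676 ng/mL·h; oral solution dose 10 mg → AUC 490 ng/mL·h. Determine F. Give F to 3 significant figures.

F = (AUC_ev / D_ev) / (AUC_iv / D_iv)
  = (490/10) / (676/10)
  = 49 / 67.6 = 0.7249

F = 0.725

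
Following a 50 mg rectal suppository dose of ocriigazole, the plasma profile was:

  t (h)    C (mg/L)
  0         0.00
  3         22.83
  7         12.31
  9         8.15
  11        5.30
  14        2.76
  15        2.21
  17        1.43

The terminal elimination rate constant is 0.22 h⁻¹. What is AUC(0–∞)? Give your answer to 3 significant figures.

AUC = 163 mg/L·h

Trapezoidal AUC_0→17:
  [0→3]: (0.00+22.83)/2 × 3 = 34.245
  [3→7]: (22.83+12.31)/2 × 4 = 70.28
  [7→9]: (12.31+8.15)/2 × 2 = 20.46
  [9→11]: (8.15+5.30)/2 × 2 = 13.45
  [11→14]: (5.30+2.76)/2 × 3 = 12.09
  [14→15]: (2.76+2.21)/2 × 1 = 2.485
  [15→17]: (2.21+1.43)/2 × 2 = 3.64
  Sum = 156.65 mg/L·h
Extrapolated tail: C_last / k_e = 1.43 / 0.22 = 6.500
AUC_0→∞ = 156.65 + 6.500 = 163.15 mg/L·h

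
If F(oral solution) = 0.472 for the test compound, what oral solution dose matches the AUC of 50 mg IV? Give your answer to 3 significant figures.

For equal systemic exposure: F × D_ev = D_iv
D_ev = D_iv / F = 50 / 0.472 = 105.932 mg

D_oral = 106 mg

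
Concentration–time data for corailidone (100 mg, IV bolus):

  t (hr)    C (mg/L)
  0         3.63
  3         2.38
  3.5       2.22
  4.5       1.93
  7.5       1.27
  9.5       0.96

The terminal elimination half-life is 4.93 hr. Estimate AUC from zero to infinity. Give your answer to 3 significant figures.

AUC = 26.1 mg/L·hr

Trapezoidal AUC_0→9.5:
  [0→3]: (3.63+2.38)/2 × 3 = 9.015
  [3→3.5]: (2.38+2.22)/2 × 0.5 = 1.15
  [3.5→4.5]: (2.22+1.93)/2 × 1 = 2.075
  [4.5→7.5]: (1.93+1.27)/2 × 3 = 4.8
  [7.5→9.5]: (1.27+0.96)/2 × 2 = 2.23
  Sum = 19.27 mg/L·hr
k_e = ln2 / t½ = 0.693147 / 4.93 = 0.1406 hr^-1
Extrapolated tail: C_last / k_e = 0.96 / 0.1406 = 6.828
AUC_0→∞ = 19.27 + 6.828 = 26.098 mg/L·hr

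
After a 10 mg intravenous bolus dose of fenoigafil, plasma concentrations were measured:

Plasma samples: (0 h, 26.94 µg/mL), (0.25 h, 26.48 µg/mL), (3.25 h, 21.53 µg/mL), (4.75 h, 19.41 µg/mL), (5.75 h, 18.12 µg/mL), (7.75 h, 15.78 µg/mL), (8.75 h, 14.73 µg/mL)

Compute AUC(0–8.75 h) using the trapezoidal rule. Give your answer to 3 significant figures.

Trapezoidal AUC_0→8.75:
  [0→0.25]: (26.94+26.48)/2 × 0.25 = 6.6775
  [0.25→3.25]: (26.48+21.53)/2 × 3 = 72.015
  [3.25→4.75]: (21.53+19.41)/2 × 1.5 = 30.705
  [4.75→5.75]: (19.41+18.12)/2 × 1 = 18.765
  [5.75→7.75]: (18.12+15.78)/2 × 2 = 33.9
  [7.75→8.75]: (15.78+14.73)/2 × 1 = 15.255
  Sum = 177.3175 µg/mL·h

AUC = 177 µg/mL·h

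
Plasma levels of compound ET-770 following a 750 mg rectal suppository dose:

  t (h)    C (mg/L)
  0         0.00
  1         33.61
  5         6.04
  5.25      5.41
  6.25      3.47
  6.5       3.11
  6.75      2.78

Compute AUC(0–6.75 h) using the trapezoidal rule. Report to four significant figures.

Trapezoidal AUC_0→6.75:
  [0→1]: (0.00+33.61)/2 × 1 = 16.805
  [1→5]: (33.61+6.04)/2 × 4 = 79.3
  [5→5.25]: (6.04+5.41)/2 × 0.25 = 1.43125
  [5.25→6.25]: (5.41+3.47)/2 × 1 = 4.44
  [6.25→6.5]: (3.47+3.11)/2 × 0.25 = 0.8225
  [6.5→6.75]: (3.11+2.78)/2 × 0.25 = 0.73625
  Sum = 103.535 mg/L·h

AUC = 103.5 mg/L·h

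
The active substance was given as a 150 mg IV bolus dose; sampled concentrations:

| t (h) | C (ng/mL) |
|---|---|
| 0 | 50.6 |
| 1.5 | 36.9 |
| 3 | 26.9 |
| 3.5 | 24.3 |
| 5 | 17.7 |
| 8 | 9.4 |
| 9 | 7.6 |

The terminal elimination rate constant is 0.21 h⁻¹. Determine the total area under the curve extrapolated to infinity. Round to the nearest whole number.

Trapezoidal AUC_0→9:
  [0→1.5]: (50.6+36.9)/2 × 1.5 = 65.625
  [1.5→3]: (36.9+26.9)/2 × 1.5 = 47.85
  [3→3.5]: (26.9+24.3)/2 × 0.5 = 12.8
  [3.5→5]: (24.3+17.7)/2 × 1.5 = 31.5
  [5→8]: (17.7+9.4)/2 × 3 = 40.65
  [8→9]: (9.4+7.6)/2 × 1 = 8.5
  Sum = 206.925 ng/mL·h
Extrapolated tail: C_last / k_e = 7.6 / 0.21 = 36.190
AUC_0→∞ = 206.925 + 36.190 = 243.115 ng/mL·h

AUC = 243 ng/mL·h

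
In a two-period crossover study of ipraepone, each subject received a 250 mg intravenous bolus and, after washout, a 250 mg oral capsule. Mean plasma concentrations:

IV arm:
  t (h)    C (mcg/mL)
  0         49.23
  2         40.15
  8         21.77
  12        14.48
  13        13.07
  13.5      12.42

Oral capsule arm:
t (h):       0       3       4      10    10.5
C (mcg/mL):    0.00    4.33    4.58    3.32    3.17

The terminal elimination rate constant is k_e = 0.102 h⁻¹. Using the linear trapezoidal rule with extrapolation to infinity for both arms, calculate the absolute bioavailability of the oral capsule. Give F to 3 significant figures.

F = 0.138

Trapezoidal AUC_0→13.5 (IV):
  [0→2]: (49.23+40.15)/2 × 2 = 89.38
  [2→8]: (40.15+21.77)/2 × 6 = 185.76
  [8→12]: (21.77+14.48)/2 × 4 = 72.5
  [12→13]: (14.48+13.07)/2 × 1 = 13.775
  [13→13.5]: (13.07+12.42)/2 × 0.5 = 6.3725
  Sum = 367.7875 mcg/mL·h
IV tail: 12.42/0.102 = 121.765; AUC_iv,0→∞ = 367.7875 + 121.765 = 489.5525 mcg/mL·h
Trapezoidal AUC_0→10.5 (oral capsule):
  [0→3]: (0.00+4.33)/2 × 3 = 6.495
  [3→4]: (4.33+4.58)/2 × 1 = 4.455
  [4→10]: (4.58+3.32)/2 × 6 = 23.7
  [10→10.5]: (3.32+3.17)/2 × 0.5 = 1.6225
  Sum = 36.2725 mcg/mL·h
oral capsule tail: 3.17/0.102 = 31.078; AUC_ev,0→∞ = 36.2725 + 31.078 = 67.3505 mcg/mL·h
F = (AUC_ev/D_ev)/(AUC_iv/D_iv) = (67.3505/250)/(489.5525/250) = 0.269402/1.95821 = 0.1376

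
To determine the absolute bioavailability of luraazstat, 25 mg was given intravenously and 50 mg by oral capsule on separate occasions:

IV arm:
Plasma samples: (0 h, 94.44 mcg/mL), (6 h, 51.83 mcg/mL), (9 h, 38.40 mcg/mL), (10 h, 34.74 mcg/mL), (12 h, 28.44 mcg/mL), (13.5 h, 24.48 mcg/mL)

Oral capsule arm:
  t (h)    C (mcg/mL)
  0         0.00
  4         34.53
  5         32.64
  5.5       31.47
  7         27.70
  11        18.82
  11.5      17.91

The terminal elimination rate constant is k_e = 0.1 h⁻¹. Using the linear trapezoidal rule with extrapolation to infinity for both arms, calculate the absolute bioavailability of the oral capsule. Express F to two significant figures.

Trapezoidal AUC_0→13.5 (IV):
  [0→6]: (94.44+51.83)/2 × 6 = 438.81
  [6→9]: (51.83+38.40)/2 × 3 = 135.345
  [9→10]: (38.40+34.74)/2 × 1 = 36.57
  [10→12]: (34.74+28.44)/2 × 2 = 63.18
  [12→13.5]: (28.44+24.48)/2 × 1.5 = 39.69
  Sum = 713.595 mcg/mL·h
IV tail: 24.48/0.1 = 244.800; AUC_iv,0→∞ = 713.595 + 244.800 = 958.395 mcg/mL·h
Trapezoidal AUC_0→11.5 (oral capsule):
  [0→4]: (0.00+34.53)/2 × 4 = 69.06
  [4→5]: (34.53+32.64)/2 × 1 = 33.585
  [5→5.5]: (32.64+31.47)/2 × 0.5 = 16.0275
  [5.5→7]: (31.47+27.70)/2 × 1.5 = 44.3775
  [7→11]: (27.70+18.82)/2 × 4 = 93.04
  [11→11.5]: (18.82+17.91)/2 × 0.5 = 9.1825
  Sum = 265.2725 mcg/mL·h
oral capsule tail: 17.91/0.1 = 179.100; AUC_ev,0→∞ = 265.2725 + 179.100 = 444.3725 mcg/mL·h
F = (AUC_ev/D_ev)/(AUC_iv/D_iv) = (444.3725/50)/(958.395/25) = 8.88745/38.3358 = 0.2318

F = 0.23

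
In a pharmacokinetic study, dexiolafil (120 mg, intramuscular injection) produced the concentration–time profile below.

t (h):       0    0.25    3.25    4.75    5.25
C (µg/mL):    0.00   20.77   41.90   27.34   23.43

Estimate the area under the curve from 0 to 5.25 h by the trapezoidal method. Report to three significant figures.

AUC = 161 µg/mL·h

Trapezoidal AUC_0→5.25:
  [0→0.25]: (0.00+20.77)/2 × 0.25 = 2.59625
  [0.25→3.25]: (20.77+41.90)/2 × 3 = 94.005
  [3.25→4.75]: (41.90+27.34)/2 × 1.5 = 51.93
  [4.75→5.25]: (27.34+23.43)/2 × 0.5 = 12.6925
  Sum = 161.22375 µg/mL·h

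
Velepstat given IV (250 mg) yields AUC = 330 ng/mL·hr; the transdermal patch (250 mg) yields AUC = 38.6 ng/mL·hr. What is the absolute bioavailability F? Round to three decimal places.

F = (AUC_ev / D_ev) / (AUC_iv / D_iv)
  = (38.6/250) / (330/250)
  = 0.1544 / 1.32 = 0.1170

F = 0.117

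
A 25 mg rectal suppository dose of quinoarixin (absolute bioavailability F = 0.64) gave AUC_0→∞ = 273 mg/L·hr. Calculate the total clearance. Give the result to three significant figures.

CL = 0.0586 L/hr

CL = F × Dose / AUC_0→∞
   = 0.64 × 25 / 273 = 0.0586081 L/hr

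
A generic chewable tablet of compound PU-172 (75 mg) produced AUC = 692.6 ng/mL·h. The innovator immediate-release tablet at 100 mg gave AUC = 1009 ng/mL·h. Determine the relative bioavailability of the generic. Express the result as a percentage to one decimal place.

F_rel = (AUC_test/D_test) / (AUC_ref/D_ref)
      = (692.6/75) / (1009/100)
      = 9.23467 / 10.09 = 0.9152 = 91.52%

F_rel = 91.5%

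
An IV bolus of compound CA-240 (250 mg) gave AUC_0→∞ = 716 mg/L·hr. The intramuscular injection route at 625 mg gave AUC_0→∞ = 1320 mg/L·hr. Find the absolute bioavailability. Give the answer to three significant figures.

F = 0.737

F = (AUC_ev / D_ev) / (AUC_iv / D_iv)
  = (1320/625) / (716/250)
  = 2.112 / 2.864 = 0.7374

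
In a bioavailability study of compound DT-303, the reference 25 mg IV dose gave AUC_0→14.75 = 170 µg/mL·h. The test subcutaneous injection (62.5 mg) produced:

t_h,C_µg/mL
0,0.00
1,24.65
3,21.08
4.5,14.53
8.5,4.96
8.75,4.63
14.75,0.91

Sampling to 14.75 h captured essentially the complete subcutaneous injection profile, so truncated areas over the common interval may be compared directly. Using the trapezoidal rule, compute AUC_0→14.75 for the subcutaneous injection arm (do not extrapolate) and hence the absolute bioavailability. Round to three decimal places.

F = 0.333

Trapezoidal AUC_0→14.75 (subcutaneous injection):
  [0→1]: (0.00+24.65)/2 × 1 = 12.325
  [1→3]: (24.65+21.08)/2 × 2 = 45.73
  [3→4.5]: (21.08+14.53)/2 × 1.5 = 26.7075
  [4.5→8.5]: (14.53+4.96)/2 × 4 = 38.98
  [8.5→8.75]: (4.96+4.63)/2 × 0.25 = 1.19875
  [8.75→14.75]: (4.63+0.91)/2 × 6 = 16.62
  Sum = 141.56125 µg/mL·h
F = (AUC_ev/D_ev)/(AUC_iv/D_iv) = (141.56125/62.5)/(170/25) = 2.26498/6.8 = 0.3331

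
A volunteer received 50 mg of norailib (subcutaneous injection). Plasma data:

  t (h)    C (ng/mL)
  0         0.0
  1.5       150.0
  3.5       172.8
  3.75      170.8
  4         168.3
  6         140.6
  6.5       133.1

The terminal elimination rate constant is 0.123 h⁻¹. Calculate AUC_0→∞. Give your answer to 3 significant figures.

AUC = 1980 ng/mL·h

Trapezoidal AUC_0→6.5:
  [0→1.5]: (0.0+150.0)/2 × 1.5 = 112.5
  [1.5→3.5]: (150.0+172.8)/2 × 2 = 322.8
  [3.5→3.75]: (172.8+170.8)/2 × 0.25 = 42.95
  [3.75→4]: (170.8+168.3)/2 × 0.25 = 42.3875
  [4→6]: (168.3+140.6)/2 × 2 = 308.9
  [6→6.5]: (140.6+133.1)/2 × 0.5 = 68.425
  Sum = 897.9625 ng/mL·h
Extrapolated tail: C_last / k_e = 133.1 / 0.123 = 1082.114
AUC_0→∞ = 897.9625 + 1082.114 = 1980.0765 ng/mL·h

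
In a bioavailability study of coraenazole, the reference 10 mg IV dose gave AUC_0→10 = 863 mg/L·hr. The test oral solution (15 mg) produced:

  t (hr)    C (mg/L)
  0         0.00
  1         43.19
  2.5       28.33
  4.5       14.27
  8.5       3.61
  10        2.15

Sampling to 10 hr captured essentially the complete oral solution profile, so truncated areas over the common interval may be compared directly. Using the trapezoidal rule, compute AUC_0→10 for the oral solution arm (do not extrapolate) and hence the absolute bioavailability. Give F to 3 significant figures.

F = 0.122

Trapezoidal AUC_0→10 (oral solution):
  [0→1]: (0.00+43.19)/2 × 1 = 21.595
  [1→2.5]: (43.19+28.33)/2 × 1.5 = 53.64
  [2.5→4.5]: (28.33+14.27)/2 × 2 = 42.6
  [4.5→8.5]: (14.27+3.61)/2 × 4 = 35.76
  [8.5→10]: (3.61+2.15)/2 × 1.5 = 4.32
  Sum = 157.915 mg/L·hr
F = (AUC_ev/D_ev)/(AUC_iv/D_iv) = (157.915/15)/(863/10) = 10.5277/86.3 = 0.1220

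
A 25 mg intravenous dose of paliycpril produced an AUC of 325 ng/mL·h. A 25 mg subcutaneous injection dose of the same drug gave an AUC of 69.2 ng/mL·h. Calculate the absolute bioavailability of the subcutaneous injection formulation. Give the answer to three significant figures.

F = 0.213

F = (AUC_ev / D_ev) / (AUC_iv / D_iv)
  = (69.2/25) / (325/25)
  = 2.768 / 13 = 0.2129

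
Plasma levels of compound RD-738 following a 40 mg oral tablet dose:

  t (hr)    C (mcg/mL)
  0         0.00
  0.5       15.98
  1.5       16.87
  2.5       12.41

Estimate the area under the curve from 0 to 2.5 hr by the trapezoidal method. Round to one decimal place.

AUC = 35.1 mcg/mL·hr

Trapezoidal AUC_0→2.5:
  [0→0.5]: (0.00+15.98)/2 × 0.5 = 3.995
  [0.5→1.5]: (15.98+16.87)/2 × 1 = 16.425
  [1.5→2.5]: (16.87+12.41)/2 × 1 = 14.64
  Sum = 35.06 mcg/mL·hr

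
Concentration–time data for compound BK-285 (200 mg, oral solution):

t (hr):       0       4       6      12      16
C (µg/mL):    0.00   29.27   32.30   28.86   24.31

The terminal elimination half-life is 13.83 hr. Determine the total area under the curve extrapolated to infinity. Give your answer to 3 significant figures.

Trapezoidal AUC_0→16:
  [0→4]: (0.00+29.27)/2 × 4 = 58.54
  [4→6]: (29.27+32.30)/2 × 2 = 61.57
  [6→12]: (32.30+28.86)/2 × 6 = 183.48
  [12→16]: (28.86+24.31)/2 × 4 = 106.34
  Sum = 409.93 µg/mL·hr
k_e = ln2 / t½ = 0.693147 / 13.83 = 0.0501 hr^-1
Extrapolated tail: C_last / k_e = 24.31 / 0.0501 = 485.230
AUC_0→∞ = 409.93 + 485.230 = 895.16 µg/mL·hr

AUC = 895 µg/mL·hr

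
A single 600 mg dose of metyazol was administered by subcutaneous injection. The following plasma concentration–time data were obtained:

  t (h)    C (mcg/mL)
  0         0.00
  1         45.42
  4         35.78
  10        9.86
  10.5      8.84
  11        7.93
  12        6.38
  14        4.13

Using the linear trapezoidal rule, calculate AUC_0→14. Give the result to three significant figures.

Trapezoidal AUC_0→14:
  [0→1]: (0.00+45.42)/2 × 1 = 22.71
  [1→4]: (45.42+35.78)/2 × 3 = 121.8
  [4→10]: (35.78+9.86)/2 × 6 = 136.92
  [10→10.5]: (9.86+8.84)/2 × 0.5 = 4.675
  [10.5→11]: (8.84+7.93)/2 × 0.5 = 4.1925
  [11→12]: (7.93+6.38)/2 × 1 = 7.155
  [12→14]: (6.38+4.13)/2 × 2 = 10.51
  Sum = 307.9625 mcg/mL·h

AUC = 308 mcg/mL·h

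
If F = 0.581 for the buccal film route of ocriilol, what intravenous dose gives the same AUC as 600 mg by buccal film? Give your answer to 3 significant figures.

Systemic exposure from an extravascular dose = F × D_ev, so the equivalent IV dose is F × D_ev.
D_iv = F × D_ev = 0.581 × 600 = 348.6 mg

D_iv = 349 mg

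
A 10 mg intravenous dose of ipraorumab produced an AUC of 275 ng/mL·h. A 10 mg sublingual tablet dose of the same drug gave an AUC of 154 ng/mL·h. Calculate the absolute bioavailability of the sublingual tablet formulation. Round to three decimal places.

F = 0.560

F = (AUC_ev / D_ev) / (AUC_iv / D_iv)
  = (154/10) / (275/10)
  = 15.4 / 27.5 = 0.5600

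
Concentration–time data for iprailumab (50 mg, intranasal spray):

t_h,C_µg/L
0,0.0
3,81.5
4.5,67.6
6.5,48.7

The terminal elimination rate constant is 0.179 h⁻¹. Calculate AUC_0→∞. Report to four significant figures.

AUC = 622.4 µg/L·h

Trapezoidal AUC_0→6.5:
  [0→3]: (0.0+81.5)/2 × 3 = 122.25
  [3→4.5]: (81.5+67.6)/2 × 1.5 = 111.825
  [4.5→6.5]: (67.6+48.7)/2 × 2 = 116.3
  Sum = 350.375 µg/L·h
Extrapolated tail: C_last / k_e = 48.7 / 0.179 = 272.067
AUC_0→∞ = 350.375 + 272.067 = 622.442 µg/L·h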